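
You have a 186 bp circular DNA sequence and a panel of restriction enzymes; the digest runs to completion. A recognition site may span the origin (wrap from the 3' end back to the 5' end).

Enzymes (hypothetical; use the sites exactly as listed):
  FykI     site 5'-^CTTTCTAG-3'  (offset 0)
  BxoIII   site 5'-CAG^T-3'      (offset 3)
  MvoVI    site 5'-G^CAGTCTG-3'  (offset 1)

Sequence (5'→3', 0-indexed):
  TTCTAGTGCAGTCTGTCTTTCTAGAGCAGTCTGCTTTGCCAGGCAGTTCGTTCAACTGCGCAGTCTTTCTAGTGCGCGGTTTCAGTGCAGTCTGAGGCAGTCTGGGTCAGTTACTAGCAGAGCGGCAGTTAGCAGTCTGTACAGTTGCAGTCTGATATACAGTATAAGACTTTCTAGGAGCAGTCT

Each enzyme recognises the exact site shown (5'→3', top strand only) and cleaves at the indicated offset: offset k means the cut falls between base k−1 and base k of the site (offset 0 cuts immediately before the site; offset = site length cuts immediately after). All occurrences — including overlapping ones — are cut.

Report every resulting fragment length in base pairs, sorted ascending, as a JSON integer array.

[1,1,2,3,3,3,3,3,3,3,4,5,7,7,9,10,10,10,12,14,17,17,18,21]

Per-enzyme occurrences:
  FykI CTTTCTAG/0: at [16, 64, 169, 184] ⇒ [16, 64, 169, 184]
  BxoIII CAGT/3: at [8, 26, 43, 60, 82, 87, 97, 107, 125, 132, 141, 147, 159, 180] ⇒ [11, 29, 46, 63, 85, 90, 100, 110, 128, 135, 144, 150, 162, 183]
  MvoVI GCAGTCTG/1: at [7, 25, 86, 96, 131, 146] ⇒ [8, 26, 87, 97, 132, 147]

All cut coordinates (distinct, sorted): [8, 11, 16, 26, 29, 46, 63, 64, 85, 87, 90, 97, 100, 110, 128, 132, 135, 144, 147, 150, 162, 169, 183, 184]

Fragment lengths:
  8→11: 3 bp
  11→16: 5 bp
  16→26: 10 bp
  26→29: 3 bp
  29→46: 17 bp
  46→63: 17 bp
  63→64: 1 bp
  64→85: 21 bp
  85→87: 2 bp
  87→90: 3 bp
  90→97: 7 bp
  97→100: 3 bp
  100→110: 10 bp
  110→128: 18 bp
  128→132: 4 bp
  132→135: 3 bp
  135→144: 9 bp
  144→147: 3 bp
  147→150: 3 bp
  150→162: 12 bp
  162→169: 7 bp
  169→183: 14 bp
  183→184: 1 bp
  184→8 (wrap): 186-184+8 = 10 bp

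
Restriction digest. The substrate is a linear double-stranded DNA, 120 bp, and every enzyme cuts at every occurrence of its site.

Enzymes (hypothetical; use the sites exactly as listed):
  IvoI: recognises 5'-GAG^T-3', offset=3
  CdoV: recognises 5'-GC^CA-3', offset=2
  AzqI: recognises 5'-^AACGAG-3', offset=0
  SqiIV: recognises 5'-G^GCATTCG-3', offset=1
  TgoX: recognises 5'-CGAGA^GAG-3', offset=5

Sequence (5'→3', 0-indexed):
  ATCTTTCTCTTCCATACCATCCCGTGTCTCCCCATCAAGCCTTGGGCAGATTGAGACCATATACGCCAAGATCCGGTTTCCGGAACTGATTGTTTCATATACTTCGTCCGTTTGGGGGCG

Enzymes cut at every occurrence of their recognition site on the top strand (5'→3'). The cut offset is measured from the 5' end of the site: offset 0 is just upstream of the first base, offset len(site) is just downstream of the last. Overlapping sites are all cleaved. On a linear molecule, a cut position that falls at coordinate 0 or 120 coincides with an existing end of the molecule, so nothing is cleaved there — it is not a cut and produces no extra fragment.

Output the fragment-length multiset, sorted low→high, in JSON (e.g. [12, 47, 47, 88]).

Scan for sites:
  IvoI (GAGT, off=3): no sites
  CdoV GCCA/2: at [64] ⇒ [66]
  AzqI (AACGAG, off=0): no sites
  SqiIV (GGCATTCG, off=1): no sites
  TgoX (CGAGAGAG, off=5): no sites

Pooled cuts: [66]

Fragment lengths:
  [0,66): 66 bp
  [66,120): 54 bp

[54,66]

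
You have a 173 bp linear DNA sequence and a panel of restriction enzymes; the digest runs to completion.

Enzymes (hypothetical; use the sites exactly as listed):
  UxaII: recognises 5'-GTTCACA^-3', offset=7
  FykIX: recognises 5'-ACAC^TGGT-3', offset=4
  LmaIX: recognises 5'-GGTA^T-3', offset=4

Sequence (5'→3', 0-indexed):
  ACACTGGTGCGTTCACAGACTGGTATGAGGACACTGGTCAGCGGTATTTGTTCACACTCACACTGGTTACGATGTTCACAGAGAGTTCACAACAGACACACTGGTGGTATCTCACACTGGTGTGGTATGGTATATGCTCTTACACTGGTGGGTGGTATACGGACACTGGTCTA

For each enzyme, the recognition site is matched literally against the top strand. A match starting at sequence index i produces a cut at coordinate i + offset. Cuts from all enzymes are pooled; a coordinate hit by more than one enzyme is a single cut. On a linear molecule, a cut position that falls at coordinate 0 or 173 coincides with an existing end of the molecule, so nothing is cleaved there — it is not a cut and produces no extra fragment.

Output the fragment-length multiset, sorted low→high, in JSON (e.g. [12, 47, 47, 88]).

Scan for sites:
  UxaII (GTTCACA, off=7): starts [10, 49, 73, 84] → cuts [17, 56, 80, 91]
  FykIX (ACACTGGT, off=4): starts [0, 30, 59, 97, 113, 141, 162] → cuts [4, 34, 63, 101, 117, 145, 166]
  LmaIX (GGTAT, off=4): starts [21, 42, 105, 123, 128, 153] → cuts [25, 46, 109, 127, 132, 157]

All cut coordinates (distinct, sorted): [4, 17, 25, 34, 46, 56, 63, 80, 91, 101, 109, 117, 127, 132, 145, 157, 166]

Fragments:
  [0,4): 4 bp
  [4,17): 13 bp
  [17,25): 8 bp
  [25,34): 9 bp
  [34,46): 12 bp
  [46,56): 10 bp
  [56,63): 7 bp
  [63,80): 17 bp
  [80,91): 11 bp
  [91,101): 10 bp
  [101,109): 8 bp
  [109,117): 8 bp
  [117,127): 10 bp
  [127,132): 5 bp
  [132,145): 13 bp
  [145,157): 12 bp
  [157,166): 9 bp
  [166,173): 7 bp

[4,5,7,7,8,8,8,9,9,10,10,10,11,12,12,13,13,17]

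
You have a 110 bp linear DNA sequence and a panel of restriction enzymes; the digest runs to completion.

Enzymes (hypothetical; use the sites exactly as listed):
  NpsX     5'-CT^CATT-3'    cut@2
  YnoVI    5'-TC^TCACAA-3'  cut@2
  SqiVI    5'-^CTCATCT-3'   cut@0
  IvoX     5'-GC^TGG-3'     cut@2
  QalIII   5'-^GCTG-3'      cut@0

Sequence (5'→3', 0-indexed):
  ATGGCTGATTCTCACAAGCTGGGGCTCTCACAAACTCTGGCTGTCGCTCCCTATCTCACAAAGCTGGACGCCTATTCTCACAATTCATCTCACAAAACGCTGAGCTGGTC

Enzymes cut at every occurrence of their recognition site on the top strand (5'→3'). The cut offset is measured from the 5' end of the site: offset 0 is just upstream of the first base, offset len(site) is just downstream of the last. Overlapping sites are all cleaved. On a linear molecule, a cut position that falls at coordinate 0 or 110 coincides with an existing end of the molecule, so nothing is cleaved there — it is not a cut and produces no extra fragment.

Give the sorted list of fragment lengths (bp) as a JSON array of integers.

[2,2,2,3,5,5,6,7,8,8,9,12,12,13,16]

Scan for sites:
  NpsX (CTCATT, off=2): no sites
  YnoVI TCTCACAA/2: at [9, 25, 53, 75, 87] ⇒ [11, 27, 55, 77, 89]
  SqiVI (CTCATCT, off=0): no sites
  IvoX GCTGG/2: at [17, 62, 103] ⇒ [19, 64, 105]
  QalIII GCTG/0: at [3, 17, 39, 62, 98, 103] ⇒ [3, 17, 39, 62, 98, 103]

All cut coordinates (distinct, sorted): [3, 11, 17, 19, 27, 39, 55, 62, 64, 77, 89, 98, 103, 105]

Fragments:
  [0,3): 3 bp
  [3,11): 8 bp
  [11,17): 6 bp
  [17,19): 2 bp
  [19,27): 8 bp
  [27,39): 12 bp
  [39,55): 16 bp
  [55,62): 7 bp
  [62,64): 2 bp
  [64,77): 13 bp
  [77,89): 12 bp
  [89,98): 9 bp
  [98,103): 5 bp
  [103,105): 2 bp
  [105,110): 5 bp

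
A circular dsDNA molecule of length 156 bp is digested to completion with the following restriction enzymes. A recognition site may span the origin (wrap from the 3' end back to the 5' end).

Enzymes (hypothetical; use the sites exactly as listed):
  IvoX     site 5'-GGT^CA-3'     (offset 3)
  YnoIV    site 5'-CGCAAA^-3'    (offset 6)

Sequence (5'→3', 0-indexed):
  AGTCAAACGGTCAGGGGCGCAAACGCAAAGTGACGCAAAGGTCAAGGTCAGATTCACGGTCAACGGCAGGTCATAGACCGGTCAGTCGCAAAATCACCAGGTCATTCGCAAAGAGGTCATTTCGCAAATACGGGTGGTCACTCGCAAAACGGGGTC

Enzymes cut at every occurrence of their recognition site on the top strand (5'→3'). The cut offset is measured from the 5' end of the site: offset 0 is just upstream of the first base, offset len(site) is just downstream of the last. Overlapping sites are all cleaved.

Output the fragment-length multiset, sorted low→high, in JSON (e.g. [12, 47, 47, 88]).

[3,5,6,6,7,10,10,10,10,10,10,11,11,11,12,12,12]

Site scan:
  IvoX GGTCA/3: at [8, 39, 45, 57, 68, 79, 99, 114, 135, 152] ⇒ [11, 42, 48, 60, 71, 82, 102, 117, 138, 155]
  YnoIV CGCAAA/6: at [17, 23, 33, 86, 106, 122, 142] ⇒ [23, 29, 39, 92, 112, 128, 148]

Pooled cuts: [11, 23, 29, 39, 42, 48, 60, 71, 82, 92, 102, 112, 117, 128, 138, 148, 155]

Fragment lengths:
  11→23: 12 bp
  23→29: 6 bp
  29→39: 10 bp
  39→42: 3 bp
  42→48: 6 bp
  48→60: 12 bp
  60→71: 11 bp
  71→82: 11 bp
  82→92: 10 bp
  92→102: 10 bp
  102→112: 10 bp
  112→117: 5 bp
  117→128: 11 bp
  128→138: 10 bp
  138→148: 10 bp
  148→155: 7 bp
  155→11 (wrap): 156-155+11 = 12 bp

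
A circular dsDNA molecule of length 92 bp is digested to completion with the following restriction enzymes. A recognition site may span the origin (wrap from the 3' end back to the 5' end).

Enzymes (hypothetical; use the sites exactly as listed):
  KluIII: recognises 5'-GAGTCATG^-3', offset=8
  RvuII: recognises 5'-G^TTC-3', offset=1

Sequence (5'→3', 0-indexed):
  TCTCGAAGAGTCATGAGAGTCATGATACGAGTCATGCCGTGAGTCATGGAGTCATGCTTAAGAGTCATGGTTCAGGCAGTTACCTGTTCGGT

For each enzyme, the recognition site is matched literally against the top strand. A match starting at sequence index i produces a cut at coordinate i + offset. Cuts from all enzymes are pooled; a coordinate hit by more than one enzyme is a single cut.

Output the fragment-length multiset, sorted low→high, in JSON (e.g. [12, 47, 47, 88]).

[1,5,8,9,12,12,13,16,16]

Site scan:
  KluIII GAGTCATG/8: at [7, 16, 28, 40, 48, 61] ⇒ [15, 24, 36, 48, 56, 69]
  RvuII GTTC/1: at [69, 85, 90] ⇒ [70, 86, 91]

Pooled cuts: [15, 24, 36, 48, 56, 69, 70, 86, 91]

Fragment lengths:
  15→24: 9 bp
  24→36: 12 bp
  36→48: 12 bp
  48→56: 8 bp
  56→69: 13 bp
  69→70: 1 bp
  70→86: 16 bp
  86→91: 5 bp
  91→15 (wrap): 92-91+15 = 16 bp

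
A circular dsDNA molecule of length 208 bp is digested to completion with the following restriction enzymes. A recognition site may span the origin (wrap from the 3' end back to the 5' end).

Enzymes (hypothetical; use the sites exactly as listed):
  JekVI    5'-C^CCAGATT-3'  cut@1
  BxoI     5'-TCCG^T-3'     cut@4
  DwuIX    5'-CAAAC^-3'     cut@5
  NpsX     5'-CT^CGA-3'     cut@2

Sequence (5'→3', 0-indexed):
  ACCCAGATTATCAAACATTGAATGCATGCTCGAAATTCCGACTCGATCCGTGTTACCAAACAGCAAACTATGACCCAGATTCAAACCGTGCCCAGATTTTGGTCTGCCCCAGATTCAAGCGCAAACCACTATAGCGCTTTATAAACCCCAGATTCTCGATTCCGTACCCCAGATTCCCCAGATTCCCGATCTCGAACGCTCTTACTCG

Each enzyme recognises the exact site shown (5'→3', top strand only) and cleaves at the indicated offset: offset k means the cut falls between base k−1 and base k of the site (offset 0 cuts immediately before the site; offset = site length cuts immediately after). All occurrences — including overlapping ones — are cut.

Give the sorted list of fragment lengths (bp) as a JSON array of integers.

Site scan:
  JekVI CCCAGATT/1: at [1, 73, 90, 107, 146, 167, 176] ⇒ [2, 74, 91, 108, 147, 168, 177]
  BxoI TCCGT/4: at [46, 160] ⇒ [50, 164]
  DwuIX CAAAC/5: at [11, 56, 63, 81, 121] ⇒ [16, 61, 68, 86, 126]
  NpsX CTCGA/2: at [28, 41, 154, 190, 204] ⇒ [30, 43, 156, 192, 206]

All cut coordinates (distinct, sorted): [2, 16, 30, 43, 50, 61, 68, 74, 86, 91, 108, 126, 147, 156, 164, 168, 177, 192, 206]

Fragment lengths:
  2→16: 14 bp
  16→30: 14 bp
  30→43: 13 bp
  43→50: 7 bp
  50→61: 11 bp
  61→68: 7 bp
  68→74: 6 bp
  74→86: 12 bp
  86→91: 5 bp
  91→108: 17 bp
  108→126: 18 bp
  126→147: 21 bp
  147→156: 9 bp
  156→164: 8 bp
  164→168: 4 bp
  168→177: 9 bp
  177→192: 15 bp
  192→206: 14 bp
  206→2 (wrap): 208-206+2 = 4 bp

[4,4,5,6,7,7,8,9,9,11,12,13,14,14,14,15,17,18,21]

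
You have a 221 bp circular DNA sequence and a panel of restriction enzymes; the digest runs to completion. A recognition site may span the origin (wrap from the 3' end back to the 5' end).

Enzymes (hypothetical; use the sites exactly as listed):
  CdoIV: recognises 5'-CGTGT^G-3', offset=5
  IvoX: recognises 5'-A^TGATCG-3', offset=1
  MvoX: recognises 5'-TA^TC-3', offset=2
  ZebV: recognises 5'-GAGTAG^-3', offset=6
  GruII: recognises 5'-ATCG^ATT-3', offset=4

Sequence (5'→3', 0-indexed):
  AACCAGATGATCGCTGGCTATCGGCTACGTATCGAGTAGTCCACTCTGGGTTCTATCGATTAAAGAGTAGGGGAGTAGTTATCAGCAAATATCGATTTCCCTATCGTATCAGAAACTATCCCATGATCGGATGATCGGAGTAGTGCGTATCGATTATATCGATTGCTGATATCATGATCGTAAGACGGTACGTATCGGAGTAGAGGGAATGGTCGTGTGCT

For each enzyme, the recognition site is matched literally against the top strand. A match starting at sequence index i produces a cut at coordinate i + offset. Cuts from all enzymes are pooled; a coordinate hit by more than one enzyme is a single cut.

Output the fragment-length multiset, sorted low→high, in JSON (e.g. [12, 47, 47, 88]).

[3,3,3,3,3,3,5,5,6,6,8,8,8,9,9,10,10,10,10,11,12,12,13,15,16,20]

Scan for sites:
  CdoIV (CGTGTG, off=5): starts [213] → cuts [218]
  IvoX (ATGATCG, off=1): starts [6, 122, 130, 173] → cuts [7, 123, 131, 174]
  MvoX (TATC, off=2): starts [18, 29, 53, 79, 89, 101, 106, 116, 147, 156, 169, 192] → cuts [20, 31, 55, 81, 91, 103, 108, 118, 149, 158, 171, 194]
  ZebV (GAGTAG, off=6): starts [33, 64, 72, 137, 197] → cuts [39, 70, 78, 143, 203]
  GruII (ATCGATT, off=4): starts [54, 90, 148, 157] → cuts [58, 94, 152, 161]

Pooled cuts: [7, 20, 31, 39, 55, 58, 70, 78, 81, 91, 94, 103, 108, 118, 123, 131, 143, 149, 152, 158, 161, 171, 174, 194, 203, 218]

Fragment lengths:
  7→20: 13 bp
  20→31: 11 bp
  31→39: 8 bp
  39→55: 16 bp
  55→58: 3 bp
  58→70: 12 bp
  70→78: 8 bp
  78→81: 3 bp
  81→91: 10 bp
  91→94: 3 bp
  94→103: 9 bp
  103→108: 5 bp
  108→118: 10 bp
  118→123: 5 bp
  123→131: 8 bp
  131→143: 12 bp
  143→149: 6 bp
  149→152: 3 bp
  152→158: 6 bp
  158→161: 3 bp
  161→171: 10 bp
  171→174: 3 bp
  174→194: 20 bp
  194→203: 9 bp
  203→218: 15 bp
  218→7 (wrap): 221-218+7 = 10 bp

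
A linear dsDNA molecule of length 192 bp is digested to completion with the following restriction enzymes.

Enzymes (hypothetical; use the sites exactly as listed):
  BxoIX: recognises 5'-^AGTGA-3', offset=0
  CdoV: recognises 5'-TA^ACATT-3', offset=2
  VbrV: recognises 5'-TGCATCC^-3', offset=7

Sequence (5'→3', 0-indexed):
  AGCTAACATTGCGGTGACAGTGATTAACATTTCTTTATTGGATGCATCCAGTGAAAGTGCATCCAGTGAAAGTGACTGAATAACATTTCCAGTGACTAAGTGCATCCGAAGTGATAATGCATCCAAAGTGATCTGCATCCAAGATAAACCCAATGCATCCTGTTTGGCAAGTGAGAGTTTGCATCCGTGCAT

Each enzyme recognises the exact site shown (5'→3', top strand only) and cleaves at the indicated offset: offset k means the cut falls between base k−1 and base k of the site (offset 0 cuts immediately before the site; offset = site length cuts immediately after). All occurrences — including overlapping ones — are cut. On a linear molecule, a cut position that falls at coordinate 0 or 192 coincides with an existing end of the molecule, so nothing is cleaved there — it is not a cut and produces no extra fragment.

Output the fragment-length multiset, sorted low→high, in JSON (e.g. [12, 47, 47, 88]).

[2,2,5,6,6,8,8,9,12,13,14,15,15,17,17,20,23]

Per-enzyme occurrences:
  BxoIX (AGTGA, off=0): starts [18, 49, 64, 70, 90, 109, 126, 169] → cuts [18, 49, 64, 70, 90, 109, 126, 169]
  CdoV (TAACATT, off=2): starts [3, 24, 80] → cuts [5, 26, 82]
  VbrV (TGCATCC, off=7): starts [42, 57, 100, 117, 133, 153, 179] → cuts [49, 64, 107, 124, 140, 160, 186]

Pooled cuts: [5, 18, 26, 49, 64, 70, 82, 90, 107, 109, 124, 126, 140, 160, 169, 186]

Fragment lengths:
  [0,5): 5 bp
  [5,18): 13 bp
  [18,26): 8 bp
  [26,49): 23 bp
  [49,64): 15 bp
  [64,70): 6 bp
  [70,82): 12 bp
  [82,90): 8 bp
  [90,107): 17 bp
  [107,109): 2 bp
  [109,124): 15 bp
  [124,126): 2 bp
  [126,140): 14 bp
  [140,160): 20 bp
  [160,169): 9 bp
  [169,186): 17 bp
  [186,192): 6 bp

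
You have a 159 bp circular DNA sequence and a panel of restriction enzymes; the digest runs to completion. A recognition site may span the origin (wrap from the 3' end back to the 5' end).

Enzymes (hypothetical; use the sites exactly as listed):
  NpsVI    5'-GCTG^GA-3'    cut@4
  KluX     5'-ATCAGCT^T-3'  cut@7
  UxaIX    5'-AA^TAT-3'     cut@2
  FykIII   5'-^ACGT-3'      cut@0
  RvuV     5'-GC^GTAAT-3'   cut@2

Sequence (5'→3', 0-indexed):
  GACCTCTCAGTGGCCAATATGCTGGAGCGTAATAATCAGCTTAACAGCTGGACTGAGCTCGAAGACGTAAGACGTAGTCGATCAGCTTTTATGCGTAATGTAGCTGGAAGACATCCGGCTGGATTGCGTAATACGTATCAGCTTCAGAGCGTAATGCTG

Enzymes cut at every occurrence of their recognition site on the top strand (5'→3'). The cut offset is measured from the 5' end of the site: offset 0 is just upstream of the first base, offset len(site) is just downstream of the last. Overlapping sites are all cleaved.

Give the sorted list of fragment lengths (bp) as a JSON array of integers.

Per-enzyme occurrences:
  NpsVI GCTGGA/4: at [20, 46, 102, 117, 155] ⇒ [0, 24, 50, 106, 121]
  KluX ATCAGCTT/7: at [34, 80, 136] ⇒ [41, 87, 143]
  UxaIX AATAT/2: at [15] ⇒ [17]
  FykIII ACGT/0: at [64, 71, 132] ⇒ [64, 71, 132]
  RvuV GCGTAAT/2: at [26, 92, 125, 148] ⇒ [28, 94, 127, 150]

Pooled cuts: [0, 17, 24, 28, 41, 50, 64, 71, 87, 94, 106, 121, 127, 132, 143, 150]

Fragments:
  0→17: 17 bp
  17→24: 7 bp
  24→28: 4 bp
  28→41: 13 bp
  41→50: 9 bp
  50→64: 14 bp
  64→71: 7 bp
  71→87: 16 bp
  87→94: 7 bp
  94→106: 12 bp
  106→121: 15 bp
  121→127: 6 bp
  127→132: 5 bp
  132→143: 11 bp
  143→150: 7 bp
  150→0 (wrap): 159-150+0 = 9 bp

[4,5,6,7,7,7,7,9,9,11,12,13,14,15,16,17]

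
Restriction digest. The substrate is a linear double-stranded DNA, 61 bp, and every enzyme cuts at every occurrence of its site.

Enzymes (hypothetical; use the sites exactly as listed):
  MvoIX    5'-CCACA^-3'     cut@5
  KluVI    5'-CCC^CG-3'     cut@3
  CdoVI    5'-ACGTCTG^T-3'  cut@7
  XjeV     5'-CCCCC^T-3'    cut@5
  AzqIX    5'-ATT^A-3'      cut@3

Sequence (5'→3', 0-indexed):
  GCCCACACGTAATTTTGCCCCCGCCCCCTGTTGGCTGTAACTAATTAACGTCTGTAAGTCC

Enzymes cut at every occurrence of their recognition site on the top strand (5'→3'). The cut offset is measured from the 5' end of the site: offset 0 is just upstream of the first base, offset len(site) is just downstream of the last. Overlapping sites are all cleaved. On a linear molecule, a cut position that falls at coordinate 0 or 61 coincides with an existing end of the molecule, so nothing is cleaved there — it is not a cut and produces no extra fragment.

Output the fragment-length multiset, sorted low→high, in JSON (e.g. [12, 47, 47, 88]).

[7,7,7,8,14,18]

Site scan:
  MvoIX (CCACA, off=5): starts [2] → cuts [7]
  KluVI (CCCCG, off=3): starts [18] → cuts [21]
  CdoVI (ACGTCTGT, off=7): starts [47] → cuts [54]
  XjeV (CCCCCT, off=5): starts [23] → cuts [28]
  AzqIX (ATTA, off=3): starts [43] → cuts [46]

All cut coordinates (distinct, sorted): [7, 21, 28, 46, 54]

Fragment lengths:
  [0,7): 7 bp
  [7,21): 14 bp
  [21,28): 7 bp
  [28,46): 18 bp
  [46,54): 8 bp
  [54,61): 7 bp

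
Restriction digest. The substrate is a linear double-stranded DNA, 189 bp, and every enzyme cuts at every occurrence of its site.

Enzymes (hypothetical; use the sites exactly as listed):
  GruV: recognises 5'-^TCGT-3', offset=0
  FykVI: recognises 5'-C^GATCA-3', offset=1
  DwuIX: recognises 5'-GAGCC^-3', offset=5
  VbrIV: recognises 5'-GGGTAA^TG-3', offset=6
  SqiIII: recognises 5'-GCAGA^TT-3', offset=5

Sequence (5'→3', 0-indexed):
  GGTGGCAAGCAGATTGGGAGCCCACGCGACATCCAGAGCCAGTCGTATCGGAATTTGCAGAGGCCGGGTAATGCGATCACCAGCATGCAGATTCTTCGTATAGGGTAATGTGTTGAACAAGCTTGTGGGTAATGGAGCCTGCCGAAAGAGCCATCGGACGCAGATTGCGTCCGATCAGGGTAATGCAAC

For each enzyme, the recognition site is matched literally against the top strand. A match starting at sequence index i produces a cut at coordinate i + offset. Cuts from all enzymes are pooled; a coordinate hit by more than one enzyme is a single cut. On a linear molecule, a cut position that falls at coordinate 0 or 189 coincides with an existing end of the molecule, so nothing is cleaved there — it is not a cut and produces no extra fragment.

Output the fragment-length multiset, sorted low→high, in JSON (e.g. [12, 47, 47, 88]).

[2,3,4,6,7,8,9,11,12,13,13,13,17,18,24,29]

Scan for sites:
  GruV (TCGT, off=0): starts [42, 95] → cuts [42, 95]
  FykVI (CGATCA, off=1): starts [73, 171] → cuts [74, 172]
  DwuIX (GAGCC, off=5): starts [17, 35, 134, 147] → cuts [22, 40, 139, 152]
  VbrIV (GGGTAATG, off=6): starts [65, 102, 126, 177] → cuts [71, 108, 132, 183]
  SqiIII (GCAGATT, off=5): starts [8, 86, 159] → cuts [13, 91, 164]

All cut coordinates (distinct, sorted): [13, 22, 40, 42, 71, 74, 91, 95, 108, 132, 139, 152, 164, 172, 183]

Fragments:
  [0,13): 13 bp
  [13,22): 9 bp
  [22,40): 18 bp
  [40,42): 2 bp
  [42,71): 29 bp
  [71,74): 3 bp
  [74,91): 17 bp
  [91,95): 4 bp
  [95,108): 13 bp
  [108,132): 24 bp
  [132,139): 7 bp
  [139,152): 13 bp
  [152,164): 12 bp
  [164,172): 8 bp
  [172,183): 11 bp
  [183,189): 6 bp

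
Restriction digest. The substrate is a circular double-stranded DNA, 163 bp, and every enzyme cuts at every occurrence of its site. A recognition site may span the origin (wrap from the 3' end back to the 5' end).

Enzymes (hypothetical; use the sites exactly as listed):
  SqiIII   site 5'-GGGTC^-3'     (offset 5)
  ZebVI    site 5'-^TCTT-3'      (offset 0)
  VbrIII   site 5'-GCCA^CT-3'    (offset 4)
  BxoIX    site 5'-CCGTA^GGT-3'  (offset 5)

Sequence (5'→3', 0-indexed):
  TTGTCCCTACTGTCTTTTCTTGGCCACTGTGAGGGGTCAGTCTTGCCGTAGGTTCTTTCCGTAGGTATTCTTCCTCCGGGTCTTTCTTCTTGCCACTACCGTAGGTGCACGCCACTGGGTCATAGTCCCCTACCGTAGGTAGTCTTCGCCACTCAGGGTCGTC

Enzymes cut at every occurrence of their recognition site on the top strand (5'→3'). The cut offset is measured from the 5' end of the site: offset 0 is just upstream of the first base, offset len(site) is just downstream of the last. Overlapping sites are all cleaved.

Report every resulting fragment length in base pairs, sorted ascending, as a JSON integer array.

Scan for sites:
  SqiIII (GGGTC, off=5): starts [33, 77, 116, 155] → cuts [38, 82, 121, 160]
  ZebVI (TCTT, off=0): starts [12, 17, 40, 53, 68, 80, 84, 87, 142, 161] → cuts [12, 17, 40, 53, 68, 80, 84, 87, 142, 161]
  VbrIII (GCCACT, off=4): starts [22, 91, 110, 147] → cuts [26, 95, 114, 151]
  BxoIX (CCGTAGGT, off=5): starts [45, 58, 98, 132] → cuts [50, 63, 103, 137]

All cut coordinates (distinct, sorted): [12, 17, 26, 38, 40, 50, 53, 63, 68, 80, 82, 84, 87, 95, 103, 114, 121, 137, 142, 151, 160, 161]

Fragments:
  12→17: 5 bp
  17→26: 9 bp
  26→38: 12 bp
  38→40: 2 bp
  40→50: 10 bp
  50→53: 3 bp
  53→63: 10 bp
  63→68: 5 bp
  68→80: 12 bp
  80→82: 2 bp
  82→84: 2 bp
  84→87: 3 bp
  87→95: 8 bp
  95→103: 8 bp
  103→114: 11 bp
  114→121: 7 bp
  121→137: 16 bp
  137→142: 5 bp
  142→151: 9 bp
  151→160: 9 bp
  160→161: 1 bp
  161→12 (wrap): 163-161+12 = 14 bp

[1,2,2,2,3,3,5,5,5,7,8,8,9,9,9,10,10,11,12,12,14,16]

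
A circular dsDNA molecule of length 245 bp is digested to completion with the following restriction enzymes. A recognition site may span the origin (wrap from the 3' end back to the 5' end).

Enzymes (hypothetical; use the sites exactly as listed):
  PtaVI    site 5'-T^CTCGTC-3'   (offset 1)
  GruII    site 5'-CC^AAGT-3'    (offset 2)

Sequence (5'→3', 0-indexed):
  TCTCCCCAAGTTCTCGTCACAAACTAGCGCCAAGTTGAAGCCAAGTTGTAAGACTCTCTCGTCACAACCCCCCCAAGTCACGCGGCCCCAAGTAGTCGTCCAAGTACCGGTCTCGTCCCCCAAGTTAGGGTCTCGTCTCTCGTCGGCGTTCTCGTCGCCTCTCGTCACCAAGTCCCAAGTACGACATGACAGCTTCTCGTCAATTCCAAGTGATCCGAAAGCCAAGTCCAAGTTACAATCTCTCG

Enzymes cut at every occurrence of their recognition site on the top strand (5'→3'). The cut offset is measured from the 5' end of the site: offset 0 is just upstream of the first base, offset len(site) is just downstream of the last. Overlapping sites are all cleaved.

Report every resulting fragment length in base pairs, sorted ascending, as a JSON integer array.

Scan for sites:
  PtaVI TCTCGTC/1: at [11, 56, 110, 130, 137, 149, 159, 194, 240] ⇒ [12, 57, 111, 131, 138, 150, 160, 195, 241]
  GruII CCAAGT/2: at [5, 29, 40, 72, 87, 99, 119, 167, 174, 205, 221, 227] ⇒ [7, 31, 42, 74, 89, 101, 121, 169, 176, 207, 223, 229]

Pooled cuts: [7, 12, 31, 42, 57, 74, 89, 101, 111, 121, 131, 138, 150, 160, 169, 176, 195, 207, 223, 229, 241]

Fragment lengths:
  7→12: 5 bp
  12→31: 19 bp
  31→42: 11 bp
  42→57: 15 bp
  57→74: 17 bp
  74→89: 15 bp
  89→101: 12 bp
  101→111: 10 bp
  111→121: 10 bp
  121→131: 10 bp
  131→138: 7 bp
  138→150: 12 bp
  150→160: 10 bp
  160→169: 9 bp
  169→176: 7 bp
  176→195: 19 bp
  195→207: 12 bp
  207→223: 16 bp
  223→229: 6 bp
  229→241: 12 bp
  241→7 (wrap): 245-241+7 = 11 bp

[5,6,7,7,9,10,10,10,10,11,11,12,12,12,12,15,15,16,17,19,19]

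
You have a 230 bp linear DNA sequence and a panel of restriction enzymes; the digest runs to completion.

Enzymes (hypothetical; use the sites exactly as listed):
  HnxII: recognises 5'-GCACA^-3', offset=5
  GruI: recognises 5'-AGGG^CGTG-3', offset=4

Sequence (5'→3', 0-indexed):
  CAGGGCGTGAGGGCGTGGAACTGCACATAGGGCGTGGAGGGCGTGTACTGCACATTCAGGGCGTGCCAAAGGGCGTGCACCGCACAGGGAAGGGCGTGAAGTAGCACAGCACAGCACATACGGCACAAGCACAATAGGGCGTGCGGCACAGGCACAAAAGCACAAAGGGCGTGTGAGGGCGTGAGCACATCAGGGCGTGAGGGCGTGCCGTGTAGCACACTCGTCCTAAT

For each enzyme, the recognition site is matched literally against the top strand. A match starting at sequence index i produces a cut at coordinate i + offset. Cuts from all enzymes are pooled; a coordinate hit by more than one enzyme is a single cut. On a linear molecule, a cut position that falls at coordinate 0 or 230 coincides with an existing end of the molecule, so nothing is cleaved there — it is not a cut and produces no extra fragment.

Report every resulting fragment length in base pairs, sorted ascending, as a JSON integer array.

Per-enzyme occurrences:
  HnxII (GCACA, off=5): starts [22, 49, 81, 103, 108, 113, 122, 128, 145, 151, 159, 184, 214] → cuts [27, 54, 86, 108, 113, 118, 127, 133, 150, 156, 164, 189, 219]
  GruI (AGGGCGTG, off=4): starts [1, 9, 28, 37, 57, 69, 90, 135, 165, 175, 191, 199] → cuts [5, 13, 32, 41, 61, 73, 94, 139, 169, 179, 195, 203]

All cut coordinates (distinct, sorted): [5, 13, 27, 32, 41, 54, 61, 73, 86, 94, 108, 113, 118, 127, 133, 139, 150, 156, 164, 169, 179, 189, 195, 203, 219]

Fragments:
  [0,5): 5 bp
  [5,13): 8 bp
  [13,27): 14 bp
  [27,32): 5 bp
  [32,41): 9 bp
  [41,54): 13 bp
  [54,61): 7 bp
  [61,73): 12 bp
  [73,86): 13 bp
  [86,94): 8 bp
  [94,108): 14 bp
  [108,113): 5 bp
  [113,118): 5 bp
  [118,127): 9 bp
  [127,133): 6 bp
  [133,139): 6 bp
  [139,150): 11 bp
  [150,156): 6 bp
  [156,164): 8 bp
  [164,169): 5 bp
  [169,179): 10 bp
  [179,189): 10 bp
  [189,195): 6 bp
  [195,203): 8 bp
  [203,219): 16 bp
  [219,230): 11 bp

[5,5,5,5,5,6,6,6,6,7,8,8,8,8,9,9,10,10,11,11,12,13,13,14,14,16]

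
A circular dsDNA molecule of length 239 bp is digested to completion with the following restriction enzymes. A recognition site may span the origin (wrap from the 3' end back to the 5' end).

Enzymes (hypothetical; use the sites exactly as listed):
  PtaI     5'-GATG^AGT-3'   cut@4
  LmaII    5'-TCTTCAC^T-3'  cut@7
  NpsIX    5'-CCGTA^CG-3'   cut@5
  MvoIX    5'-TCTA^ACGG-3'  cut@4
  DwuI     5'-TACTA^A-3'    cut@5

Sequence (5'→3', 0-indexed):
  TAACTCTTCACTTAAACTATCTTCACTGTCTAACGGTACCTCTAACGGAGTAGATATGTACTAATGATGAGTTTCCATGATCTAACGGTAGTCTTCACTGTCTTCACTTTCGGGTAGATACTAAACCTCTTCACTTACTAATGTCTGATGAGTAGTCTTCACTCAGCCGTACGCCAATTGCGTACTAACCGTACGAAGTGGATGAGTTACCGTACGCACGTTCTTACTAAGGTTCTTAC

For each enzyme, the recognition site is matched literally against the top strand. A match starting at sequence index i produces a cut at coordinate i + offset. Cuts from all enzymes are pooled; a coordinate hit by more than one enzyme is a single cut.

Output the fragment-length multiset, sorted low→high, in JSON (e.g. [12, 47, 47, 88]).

Per-enzyme occurrences:
  PtaI (GATGAGT, off=4): starts [65, 146, 200] → cuts [69, 150, 204]
  LmaII (TCTTCACT, off=7): starts [4, 19, 91, 100, 127, 155] → cuts [11, 26, 98, 107, 134, 162]
  NpsIX (CCGTACG, off=5): starts [166, 188, 209] → cuts [171, 193, 214]
  MvoIX (TCTAACGG, off=4): starts [28, 40, 80] → cuts [32, 44, 84]
  DwuI (TACTAA, off=5): starts [58, 118, 135, 182, 224, 236] → cuts [2, 63, 123, 140, 187, 229]

All cut coordinates (distinct, sorted): [2, 11, 26, 32, 44, 63, 69, 84, 98, 107, 123, 134, 140, 150, 162, 171, 187, 193, 204, 214, 229]

Fragment lengths:
  2→11: 9 bp
  11→26: 15 bp
  26→32: 6 bp
  32→44: 12 bp
  44→63: 19 bp
  63→69: 6 bp
  69→84: 15 bp
  84→98: 14 bp
  98→107: 9 bp
  107→123: 16 bp
  123→134: 11 bp
  134→140: 6 bp
  140→150: 10 bp
  150→162: 12 bp
  162→171: 9 bp
  171→187: 16 bp
  187→193: 6 bp
  193→204: 11 bp
  204→214: 10 bp
  214→229: 15 bp
  229→2 (wrap): 239-229+2 = 12 bp

[6,6,6,6,9,9,9,10,10,11,11,12,12,12,14,15,15,15,16,16,19]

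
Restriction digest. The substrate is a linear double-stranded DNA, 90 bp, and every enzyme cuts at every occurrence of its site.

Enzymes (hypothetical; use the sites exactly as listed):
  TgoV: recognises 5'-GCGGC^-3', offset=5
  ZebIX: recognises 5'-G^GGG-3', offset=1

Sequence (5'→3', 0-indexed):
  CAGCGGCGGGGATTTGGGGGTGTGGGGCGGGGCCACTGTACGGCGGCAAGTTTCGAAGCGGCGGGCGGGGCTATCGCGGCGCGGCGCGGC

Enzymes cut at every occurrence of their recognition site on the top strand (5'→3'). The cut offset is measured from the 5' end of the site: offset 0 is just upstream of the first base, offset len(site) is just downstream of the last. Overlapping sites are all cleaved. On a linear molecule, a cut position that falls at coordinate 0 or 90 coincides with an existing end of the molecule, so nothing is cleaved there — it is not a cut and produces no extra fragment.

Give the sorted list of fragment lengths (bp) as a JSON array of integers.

Site scan:
  TgoV (GCGGC, off=5): starts [2, 42, 57, 75, 80, 85] → cuts [7, 47, 62, 80, 85] (position 90 is a terminus of the linear molecule — no cut)
  ZebIX (GGGG, off=1): starts [7, 15, 16, 23, 28, 66] → cuts [8, 16, 17, 24, 29, 67]

Pooled cuts: [7, 8, 16, 17, 24, 29, 47, 62, 67, 80, 85]

Fragments:
  [0,7): 7 bp
  [7,8): 1 bp
  [8,16): 8 bp
  [16,17): 1 bp
  [17,24): 7 bp
  [24,29): 5 bp
  [29,47): 18 bp
  [47,62): 15 bp
  [62,67): 5 bp
  [67,80): 13 bp
  [80,85): 5 bp
  [85,90): 5 bp

[1,1,5,5,5,5,7,7,8,13,15,18]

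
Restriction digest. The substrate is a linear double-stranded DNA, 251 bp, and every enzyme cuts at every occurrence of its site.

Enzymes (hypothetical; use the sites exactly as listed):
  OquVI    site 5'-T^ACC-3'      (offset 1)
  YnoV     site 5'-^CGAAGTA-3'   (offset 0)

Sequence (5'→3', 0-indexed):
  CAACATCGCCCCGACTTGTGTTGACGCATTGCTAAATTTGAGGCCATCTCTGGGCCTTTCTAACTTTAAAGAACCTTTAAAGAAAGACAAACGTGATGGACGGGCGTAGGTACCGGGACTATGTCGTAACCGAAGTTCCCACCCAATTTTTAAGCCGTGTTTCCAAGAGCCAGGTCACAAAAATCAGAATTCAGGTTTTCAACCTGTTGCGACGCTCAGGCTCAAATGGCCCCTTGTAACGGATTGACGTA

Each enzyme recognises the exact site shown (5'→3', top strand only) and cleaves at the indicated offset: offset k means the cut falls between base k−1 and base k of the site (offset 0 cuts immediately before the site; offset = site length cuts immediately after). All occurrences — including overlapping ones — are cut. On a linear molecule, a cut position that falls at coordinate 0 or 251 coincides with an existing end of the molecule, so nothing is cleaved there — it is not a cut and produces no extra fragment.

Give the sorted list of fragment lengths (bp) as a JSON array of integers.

Per-enzyme occurrences:
  OquVI (TACC, off=1): starts [110] → cuts [111]
  YnoV (CGAAGTA, off=0): no sites

Pooled cuts: [111]

Fragment lengths:
  [0,111): 111 bp
  [111,251): 140 bp

[111,140]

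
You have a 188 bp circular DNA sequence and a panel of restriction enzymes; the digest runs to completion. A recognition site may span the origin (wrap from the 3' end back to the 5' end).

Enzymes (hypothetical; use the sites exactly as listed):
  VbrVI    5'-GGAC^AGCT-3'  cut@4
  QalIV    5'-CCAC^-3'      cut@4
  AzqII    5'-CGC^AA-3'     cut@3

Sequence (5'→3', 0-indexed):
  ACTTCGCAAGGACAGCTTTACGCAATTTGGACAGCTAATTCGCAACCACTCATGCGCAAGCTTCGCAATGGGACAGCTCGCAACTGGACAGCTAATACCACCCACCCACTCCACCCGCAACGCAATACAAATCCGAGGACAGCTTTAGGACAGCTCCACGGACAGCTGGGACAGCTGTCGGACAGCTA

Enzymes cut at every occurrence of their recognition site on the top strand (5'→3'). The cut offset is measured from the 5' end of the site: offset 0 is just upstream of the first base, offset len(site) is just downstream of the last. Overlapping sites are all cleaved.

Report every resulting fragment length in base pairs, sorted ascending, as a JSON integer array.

[4,4,4,4,5,5,6,6,7,8,8,8,8,9,9,9,10,11,11,11,12,12,17]

Scan for sites:
  VbrVI GGACAGCT/4: at [9, 28, 70, 85, 136, 147, 159, 168, 179] ⇒ [13, 32, 74, 89, 140, 151, 163, 172, 183]
  QalIV CCAC/4: at [45, 97, 101, 105, 110, 155] ⇒ [49, 101, 105, 109, 114, 159]
  AzqII CGCAA/3: at [4, 20, 40, 54, 63, 78, 115, 120] ⇒ [7, 23, 43, 57, 66, 81, 118, 123]

All cut coordinates (distinct, sorted): [7, 13, 23, 32, 43, 49, 57, 66, 74, 81, 89, 101, 105, 109, 114, 118, 123, 140, 151, 159, 163, 172, 183]

Fragments:
  7→13: 6 bp
  13→23: 10 bp
  23→32: 9 bp
  32→43: 11 bp
  43→49: 6 bp
  49→57: 8 bp
  57→66: 9 bp
  66→74: 8 bp
  74→81: 7 bp
  81→89: 8 bp
  89→101: 12 bp
  101→105: 4 bp
  105→109: 4 bp
  109→114: 5 bp
  114→118: 4 bp
  118→123: 5 bp
  123→140: 17 bp
  140→151: 11 bp
  151→159: 8 bp
  159→163: 4 bp
  163→172: 9 bp
  172→183: 11 bp
  183→7 (wrap): 188-183+7 = 12 bp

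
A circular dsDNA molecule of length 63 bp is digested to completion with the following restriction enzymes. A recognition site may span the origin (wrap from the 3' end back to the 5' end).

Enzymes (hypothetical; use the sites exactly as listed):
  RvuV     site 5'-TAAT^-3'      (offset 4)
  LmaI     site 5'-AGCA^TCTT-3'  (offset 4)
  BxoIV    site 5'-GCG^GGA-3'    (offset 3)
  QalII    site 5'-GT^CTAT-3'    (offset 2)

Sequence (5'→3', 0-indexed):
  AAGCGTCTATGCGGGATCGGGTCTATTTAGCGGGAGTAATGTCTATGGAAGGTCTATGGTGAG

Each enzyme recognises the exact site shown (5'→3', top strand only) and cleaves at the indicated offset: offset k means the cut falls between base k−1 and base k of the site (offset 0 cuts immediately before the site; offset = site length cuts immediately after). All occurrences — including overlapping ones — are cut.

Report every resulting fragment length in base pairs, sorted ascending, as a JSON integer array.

Scan for sites:
  RvuV TAAT/4: at [36] ⇒ [40]
  LmaI (AGCATCTT, off=4): no sites
  BxoIV GCGGGA/3: at [10, 29] ⇒ [13, 32]
  QalII GTCTAT/2: at [4, 20, 40, 51] ⇒ [6, 22, 42, 53]

All cut coordinates (distinct, sorted): [6, 13, 22, 32, 40, 42, 53]

Fragments:
  6→13: 7 bp
  13→22: 9 bp
  22→32: 10 bp
  32→40: 8 bp
  40→42: 2 bp
  42→53: 11 bp
  53→6 (wrap): 63-53+6 = 16 bp

[2,7,8,9,10,11,16]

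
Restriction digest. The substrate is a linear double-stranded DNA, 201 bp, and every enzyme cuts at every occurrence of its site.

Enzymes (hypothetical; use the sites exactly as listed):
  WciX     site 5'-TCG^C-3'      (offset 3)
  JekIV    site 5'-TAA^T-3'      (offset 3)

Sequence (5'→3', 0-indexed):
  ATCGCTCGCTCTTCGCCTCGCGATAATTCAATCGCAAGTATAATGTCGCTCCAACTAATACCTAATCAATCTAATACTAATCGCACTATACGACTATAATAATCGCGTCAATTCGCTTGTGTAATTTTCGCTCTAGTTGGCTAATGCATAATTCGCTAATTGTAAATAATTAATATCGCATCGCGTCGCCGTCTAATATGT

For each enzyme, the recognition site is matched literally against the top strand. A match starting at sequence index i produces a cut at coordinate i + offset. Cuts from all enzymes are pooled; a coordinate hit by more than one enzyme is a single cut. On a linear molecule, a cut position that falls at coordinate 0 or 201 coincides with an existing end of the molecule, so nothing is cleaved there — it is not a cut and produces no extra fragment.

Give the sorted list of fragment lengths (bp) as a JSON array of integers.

[3,3,3,4,4,4,4,4,5,5,5,5,5,5,6,6,6,7,7,7,8,8,9,9,9,10,10,10,14,16]

Site scan:
  WciX (TCGC, off=3): starts [1, 5, 12, 17, 31, 45, 80, 102, 112, 127, 152, 175, 180, 185] → cuts [4, 8, 15, 20, 34, 48, 83, 105, 115, 130, 155, 178, 183, 188]
  JekIV (TAAT, off=3): starts [23, 40, 55, 62, 71, 77, 96, 99, 121, 141, 148, 156, 166, 170, 193] → cuts [26, 43, 58, 65, 74, 80, 99, 102, 124, 144, 151, 159, 169, 173, 196]

Pooled cuts: [4, 8, 15, 20, 26, 34, 43, 48, 58, 65, 74, 80, 83, 99, 102, 105, 115, 124, 130, 144, 151, 155, 159, 169, 173, 178, 183, 188, 196]

Fragment lengths:
  [0,4): 4 bp
  [4,8): 4 bp
  [8,15): 7 bp
  [15,20): 5 bp
  [20,26): 6 bp
  [26,34): 8 bp
  [34,43): 9 bp
  [43,48): 5 bp
  [48,58): 10 bp
  [58,65): 7 bp
  [65,74): 9 bp
  [74,80): 6 bp
  [80,83): 3 bp
  [83,99): 16 bp
  [99,102): 3 bp
  [102,105): 3 bp
  [105,115): 10 bp
  [115,124): 9 bp
  [124,130): 6 bp
  [130,144): 14 bp
  [144,151): 7 bp
  [151,155): 4 bp
  [155,159): 4 bp
  [159,169): 10 bp
  [169,173): 4 bp
  [173,178): 5 bp
  [178,183): 5 bp
  [183,188): 5 bp
  [188,196): 8 bp
  [196,201): 5 bp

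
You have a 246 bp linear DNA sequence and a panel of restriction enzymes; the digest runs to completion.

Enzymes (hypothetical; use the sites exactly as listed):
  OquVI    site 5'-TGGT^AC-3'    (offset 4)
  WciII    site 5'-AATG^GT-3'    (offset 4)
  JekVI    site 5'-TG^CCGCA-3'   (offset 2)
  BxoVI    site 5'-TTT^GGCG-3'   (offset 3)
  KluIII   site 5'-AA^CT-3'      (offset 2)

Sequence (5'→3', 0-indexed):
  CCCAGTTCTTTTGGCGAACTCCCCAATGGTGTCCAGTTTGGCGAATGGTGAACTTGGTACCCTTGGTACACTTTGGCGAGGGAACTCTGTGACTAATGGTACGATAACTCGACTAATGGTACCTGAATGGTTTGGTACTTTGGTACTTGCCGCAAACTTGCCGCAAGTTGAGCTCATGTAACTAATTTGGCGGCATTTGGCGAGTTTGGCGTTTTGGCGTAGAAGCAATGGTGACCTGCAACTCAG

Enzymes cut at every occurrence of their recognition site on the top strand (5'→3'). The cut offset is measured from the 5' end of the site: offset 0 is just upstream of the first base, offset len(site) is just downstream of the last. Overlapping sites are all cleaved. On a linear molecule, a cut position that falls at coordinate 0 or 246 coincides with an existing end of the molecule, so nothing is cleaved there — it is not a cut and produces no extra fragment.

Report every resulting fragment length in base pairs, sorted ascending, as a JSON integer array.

[2,2,4,5,5,5,6,6,7,7,7,7,7,8,8,8,9,9,9,10,10,10,11,11,11,12,14,15,21]

Per-enzyme occurrences:
  OquVI TGGTAC/4: at [54, 63, 96, 116, 132, 140] ⇒ [58, 67, 100, 120, 136, 144]
  WciII AATGGT/4: at [24, 43, 94, 114, 125, 226] ⇒ [28, 47, 98, 118, 129, 230]
  JekVI TGCCGCA/2: at [147, 158] ⇒ [149, 160]
  BxoVI TTTGGCG/3: at [9, 36, 71, 185, 195, 204, 212] ⇒ [12, 39, 74, 188, 198, 207, 215]
  KluIII AACT/2: at [16, 50, 82, 105, 154, 179, 239] ⇒ [18, 52, 84, 107, 156, 181, 241]

Pooled cuts: [12, 18, 28, 39, 47, 52, 58, 67, 74, 84, 98, 100, 107, 118, 120, 129, 136, 144, 149, 156, 160, 181, 188, 198, 207, 215, 230, 241]

Fragment lengths:
  [0,12): 12 bp
  [12,18): 6 bp
  [18,28): 10 bp
  [28,39): 11 bp
  [39,47): 8 bp
  [47,52): 5 bp
  [52,58): 6 bp
  [58,67): 9 bp
  [67,74): 7 bp
  [74,84): 10 bp
  [84,98): 14 bp
  [98,100): 2 bp
  [100,107): 7 bp
  [107,118): 11 bp
  [118,120): 2 bp
  [120,129): 9 bp
  [129,136): 7 bp
  [136,144): 8 bp
  [144,149): 5 bp
  [149,156): 7 bp
  [156,160): 4 bp
  [160,181): 21 bp
  [181,188): 7 bp
  [188,198): 10 bp
  [198,207): 9 bp
  [207,215): 8 bp
  [215,230): 15 bp
  [230,241): 11 bp
  [241,246): 5 bp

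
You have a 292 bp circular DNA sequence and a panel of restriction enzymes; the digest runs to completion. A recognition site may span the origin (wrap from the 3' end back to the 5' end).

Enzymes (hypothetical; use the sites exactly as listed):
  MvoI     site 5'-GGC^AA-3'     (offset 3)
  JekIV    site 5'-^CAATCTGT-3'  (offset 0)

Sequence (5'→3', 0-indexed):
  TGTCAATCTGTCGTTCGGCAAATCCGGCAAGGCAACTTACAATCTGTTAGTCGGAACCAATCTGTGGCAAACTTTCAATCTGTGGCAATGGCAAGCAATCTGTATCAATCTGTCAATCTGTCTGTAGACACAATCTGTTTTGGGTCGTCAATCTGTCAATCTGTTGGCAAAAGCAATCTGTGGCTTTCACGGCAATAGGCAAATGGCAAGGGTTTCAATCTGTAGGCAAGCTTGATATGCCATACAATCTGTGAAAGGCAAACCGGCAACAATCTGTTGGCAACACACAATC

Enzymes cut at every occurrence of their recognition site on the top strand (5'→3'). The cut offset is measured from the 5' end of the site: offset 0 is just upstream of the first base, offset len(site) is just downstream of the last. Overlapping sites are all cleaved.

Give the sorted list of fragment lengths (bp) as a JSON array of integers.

Site scan:
  MvoI GGCAA/3: at [16, 25, 30, 65, 83, 89, 165, 190, 197, 204, 224, 256, 264, 278] ⇒ [19, 28, 33, 68, 86, 92, 168, 193, 200, 207, 227, 259, 267, 281]
  JekIV CAATCTGT/0: at [3, 39, 57, 75, 95, 105, 113, 130, 148, 156, 173, 215, 244, 269, 287] ⇒ [3, 39, 57, 75, 95, 105, 113, 130, 148, 156, 173, 215, 244, 269, 287]

Pooled cuts: [3, 19, 28, 33, 39, 57, 68, 75, 86, 92, 95, 105, 113, 130, 148, 156, 168, 173, 193, 200, 207, 215, 227, 244, 259, 267, 269, 281, 287]

Fragments:
  3→19: 16 bp
  19→28: 9 bp
  28→33: 5 bp
  33→39: 6 bp
  39→57: 18 bp
  57→68: 11 bp
  68→75: 7 bp
  75→86: 11 bp
  86→92: 6 bp
  92→95: 3 bp
  95→105: 10 bp
  105→113: 8 bp
  113→130: 17 bp
  130→148: 18 bp
  148→156: 8 bp
  156→168: 12 bp
  168→173: 5 bp
  173→193: 20 bp
  193→200: 7 bp
  200→207: 7 bp
  207→215: 8 bp
  215→227: 12 bp
  227→244: 17 bp
  244→259: 15 bp
  259→267: 8 bp
  267→269: 2 bp
  269→281: 12 bp
  281→287: 6 bp
  287→3 (wrap): 292-287+3 = 8 bp

[2,3,5,5,6,6,6,7,7,7,8,8,8,8,8,9,10,11,11,12,12,12,15,16,17,17,18,18,20]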